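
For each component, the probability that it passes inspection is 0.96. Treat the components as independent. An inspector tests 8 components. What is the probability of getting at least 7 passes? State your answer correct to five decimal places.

0.96185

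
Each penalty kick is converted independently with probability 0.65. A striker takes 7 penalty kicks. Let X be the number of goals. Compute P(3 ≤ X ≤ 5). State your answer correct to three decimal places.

X ~ Binomial(7, 0.65); P(3 ≤ X ≤ 5) = Σ C(7,k) p^k (1−p)^(7−k) over k:
  k=3: C(7,3)·0.65^3·0.35^4 = 0.14424
  k=4: C(7,4)·0.65^4·0.35^3 = 0.26787
  k=5: C(7,5)·0.65^5·0.35^2 = 0.29848
Total = 0.71059

0.711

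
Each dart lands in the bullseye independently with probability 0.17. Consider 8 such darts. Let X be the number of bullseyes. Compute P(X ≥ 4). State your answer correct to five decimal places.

X ~ Binomial(8, 0.17); P(X ≥ 4) = Σ C(8,k) p^k (1−p)^(8−k) over k:
  k=4: C(8,4)·0.17^4·0.83^4 = 0.0277464
  k=5: C(8,5)·0.17^5·0.83^3 = 0.0045464
  k=6: C(8,6)·0.17^6·0.83^2 = 0.0004656
  k=7: C(8,7)·0.17^7·0.83^1 = 0.0000272
  k=8: C(8,8)·0.17^8·0.83^0 = 0.0000007
Total = 0.0327863

0.03279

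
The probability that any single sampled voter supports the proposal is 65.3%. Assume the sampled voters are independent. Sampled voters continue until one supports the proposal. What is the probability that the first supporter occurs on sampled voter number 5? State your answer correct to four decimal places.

Geometric (trials to first success), p = 0.653.
P(Y = 5) = (1−p)^4 · p = 0.014498 · 0.653 = 0.009467

0.0095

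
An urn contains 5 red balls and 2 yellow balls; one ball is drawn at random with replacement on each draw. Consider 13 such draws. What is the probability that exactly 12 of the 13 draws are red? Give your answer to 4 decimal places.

X ~ Binomial(n=13, p=0.714286).
P(X=12) = C(13,12) · p^12 · (1−p)^1
= 13 · 0.017639 · 0.28571 = 0.065515

0.0655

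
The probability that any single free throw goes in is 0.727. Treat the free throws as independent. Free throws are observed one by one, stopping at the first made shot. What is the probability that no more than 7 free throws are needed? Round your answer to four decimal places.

Y = number of free throws to the first success; geometric, p = 0.727.
P(Y ≤ 7) = 1 − (1−p)^7 = 1 − 0.000113 = 0.999887

0.9999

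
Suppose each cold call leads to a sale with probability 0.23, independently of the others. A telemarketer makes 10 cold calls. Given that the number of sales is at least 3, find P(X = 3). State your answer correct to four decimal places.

X ~ Binomial(10, 0.23). Want P(X=3 | X≥3) = P(X=3) / P(X≥3).
P(X=3) = C(10,3)·0.23^3·0.77^7 = 0.234315
P(X≥3) = 1 − 0.073267 − 0.218849 − 0.294167 = 0.413717
Ratio = 0.234315 / 0.413717 = 0.566365

0.5664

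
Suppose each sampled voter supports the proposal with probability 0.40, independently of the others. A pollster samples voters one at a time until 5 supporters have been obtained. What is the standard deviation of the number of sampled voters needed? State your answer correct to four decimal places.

Y = total sampled voters until the fifth success; negative binomial with r=5, p=0.40.
SD(Y) = √[r(1−p)/p²] = √(18.750000) = 4.330127

4.3301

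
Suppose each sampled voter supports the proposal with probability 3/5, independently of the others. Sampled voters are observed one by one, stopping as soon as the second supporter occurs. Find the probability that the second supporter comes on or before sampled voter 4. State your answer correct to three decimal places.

0.821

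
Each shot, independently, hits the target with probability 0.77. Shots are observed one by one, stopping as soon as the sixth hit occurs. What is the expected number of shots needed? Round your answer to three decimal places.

Y = total shots until the sixth success; negative binomial with r=6, p=0.77.
E[Y] = r / p = 6 / 0.77 = 7.79221

7.792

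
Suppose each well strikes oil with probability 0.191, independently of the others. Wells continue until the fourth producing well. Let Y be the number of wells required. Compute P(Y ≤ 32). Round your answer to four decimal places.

Finishing within 32 wells ⇔ at least 4 successes in the first 32. With X ~ Binomial(32, 0.191), P(Y ≤ 32) = 1 − P(X ≤ 3).
  k=0: C(32,0)·0.191^0·0.809^32 = 0.001133
  k=1: C(32,1)·0.191^1·0.809^31 = 0.008562
  k=2: C(32,2)·0.191^2·0.809^30 = 0.031333
  k=3: C(32,3)·0.191^3·0.809^29 = 0.073976
1 − 0.115004 = 0.884996

0.8850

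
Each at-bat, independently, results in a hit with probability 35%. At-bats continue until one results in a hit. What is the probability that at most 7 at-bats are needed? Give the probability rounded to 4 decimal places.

Y = number of at-bats to the first success; geometric, p = 0.35.
P(Y ≤ 7) = 1 − (1−p)^7 = 1 − 0.049022 = 0.950978

0.9510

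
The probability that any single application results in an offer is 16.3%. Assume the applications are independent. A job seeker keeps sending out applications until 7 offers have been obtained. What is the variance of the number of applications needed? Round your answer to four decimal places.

220.5202

Y = total applications until the seventh success; negative binomial with r=7, p=0.163.
Var(Y) = r(1−p)/p² = 7·0.837 / 0.163² = 220.520155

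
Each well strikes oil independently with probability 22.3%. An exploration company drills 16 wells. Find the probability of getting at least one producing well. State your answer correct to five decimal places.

0.98235

P(at least one) = 1 − P(none) = 1 − (1 − 0.223)^16
= 1 − 0.0176497 = 0.9823503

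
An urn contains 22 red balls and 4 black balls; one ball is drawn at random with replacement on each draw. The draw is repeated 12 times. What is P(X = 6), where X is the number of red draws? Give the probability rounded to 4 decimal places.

X ~ Binomial(n=12, p=0.846154).
P(X=6) = C(12,6) · p^6 · (1−p)^6
= 924 · 0.36703 · 1.3259e-05 = 0.004497

0.0045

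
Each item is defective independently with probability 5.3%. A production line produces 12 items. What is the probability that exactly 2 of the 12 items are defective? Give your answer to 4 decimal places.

X ~ Binomial(n=12, p=0.053).
P(X=2) = C(12,2) · p^2 · (1−p)^10
= 66 · 0.002809 · 0.5801 = 0.107546

0.1075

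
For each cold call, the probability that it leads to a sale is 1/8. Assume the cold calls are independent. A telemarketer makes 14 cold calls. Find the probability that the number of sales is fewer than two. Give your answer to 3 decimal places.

X ~ Binomial(14, 0.125); P(X ≤ 1) = Σ C(14,k) p^k (1−p)^(14−k) over k:
  k=0: C(14,0)·0.125^0·0.875^14 = 0.15421
  k=1: C(14,1)·0.125^1·0.875^13 = 0.30842
Total = 0.46263

0.463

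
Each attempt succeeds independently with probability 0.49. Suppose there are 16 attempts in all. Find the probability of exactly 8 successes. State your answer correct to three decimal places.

0.196

X ~ Binomial(n=16, p=0.49).
P(X=8) = C(16,8) · p^8 · (1−p)^8
= 12870 · 0.0033233 · 0.0045768 = 0.19575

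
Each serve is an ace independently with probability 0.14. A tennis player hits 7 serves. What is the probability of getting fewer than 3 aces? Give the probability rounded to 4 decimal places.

X ~ Binomial(7, 0.14); P(X ≤ 2) = Σ C(7,k) p^k (1−p)^(7−k) over k:
  k=0: C(7,0)·0.14^0·0.86^7 = 0.347928
  k=1: C(7,1)·0.14^1·0.86^6 = 0.396476
  k=2: C(7,2)·0.14^2·0.86^5 = 0.193628
Total = 0.938031

0.9380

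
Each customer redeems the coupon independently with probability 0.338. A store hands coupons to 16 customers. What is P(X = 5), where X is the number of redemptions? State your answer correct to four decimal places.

0.2062

X ~ Binomial(n=16, p=0.338).
P(X=5) = C(16,5) · p^5 · (1−p)^11
= 4368 · 0.0044115 · 0.010701 = 0.206207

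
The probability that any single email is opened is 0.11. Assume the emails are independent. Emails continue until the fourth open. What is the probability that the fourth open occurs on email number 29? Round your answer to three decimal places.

0.026

Y = trial on which the fourth success occurs; negative binomial, r=4, p=0.11.
P(Y=29) = C(28,3) · p^4 · (1−p)^25
= 3276 · 0.00014641 · 0.054294 = 0.02604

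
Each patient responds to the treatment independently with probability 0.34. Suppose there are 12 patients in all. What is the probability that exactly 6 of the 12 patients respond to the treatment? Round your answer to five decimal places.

0.11798

X ~ Binomial(n=12, p=0.34).
P(X=6) = C(12,6) · p^6 · (1−p)^6
= 924 · 0.0015448 · 0.082654 = 0.1179802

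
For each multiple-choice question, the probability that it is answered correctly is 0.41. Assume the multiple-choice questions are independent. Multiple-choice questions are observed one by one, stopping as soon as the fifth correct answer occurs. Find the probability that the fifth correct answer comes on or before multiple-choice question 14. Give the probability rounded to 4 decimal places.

0.7459

Finishing within 14 multiple-choice questions ⇔ at least 5 successes in the first 14. With X ~ Binomial(14, 0.41), P(Y ≤ 14) = 1 − P(X ≤ 4).
  k=0: C(14,0)·0.41^0·0.59^14 = 0.000619
  k=1: C(14,1)·0.41^1·0.59^13 = 0.006025
  k=2: C(14,2)·0.41^2·0.59^12 = 0.027217
  k=3: C(14,3)·0.41^3·0.59^11 = 0.075653
  k=4: C(14,4)·0.41^4·0.59^10 = 0.144574
1 − 0.254088 = 0.745912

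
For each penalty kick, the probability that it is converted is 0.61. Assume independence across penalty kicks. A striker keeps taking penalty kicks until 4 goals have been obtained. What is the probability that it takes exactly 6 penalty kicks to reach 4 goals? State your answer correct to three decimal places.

Y = trial on which the fourth success occurs; negative binomial, r=4, p=0.61.
P(Y=6) = C(5,3) · p^4 · (1−p)^2
= 10 · 0.13846 · 0.1521 = 0.21060

0.211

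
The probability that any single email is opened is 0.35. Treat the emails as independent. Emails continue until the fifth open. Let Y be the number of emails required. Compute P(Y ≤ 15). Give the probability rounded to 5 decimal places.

0.64806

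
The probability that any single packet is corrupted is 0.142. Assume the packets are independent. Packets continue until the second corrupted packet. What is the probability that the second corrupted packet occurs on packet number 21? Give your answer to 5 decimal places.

Y = trial on which the second success occurs; negative binomial, r=2, p=0.142.
P(Y=21) = C(20,1) · p^2 · (1−p)^19
= 20 · 0.020164 · 0.054483 = 0.0219718

0.02197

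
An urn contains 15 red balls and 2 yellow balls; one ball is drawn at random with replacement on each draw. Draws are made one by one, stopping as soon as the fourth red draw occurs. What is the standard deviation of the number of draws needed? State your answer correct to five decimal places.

0.77746

Y = total draws until the fourth success; negative binomial with r=4, p=0.882353.
SD(Y) = √[r(1−p)/p²] = √(0.6044444) = 0.7774603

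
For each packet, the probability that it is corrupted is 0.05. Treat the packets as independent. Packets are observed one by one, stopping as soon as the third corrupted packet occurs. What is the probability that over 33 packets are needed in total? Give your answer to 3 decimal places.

0.773

Needing more than 33 packets ⇔ fewer than 3 successes in the first 33. With X ~ Binomial(33, 0.05), P(Y > 33) = P(X ≤ 2).
  k=0: C(33,0)·0.05^0·0.95^33 = 0.18403
  k=1: C(33,1)·0.05^1·0.95^32 = 0.31962
  k=2: C(33,2)·0.05^2·0.95^31 = 0.26916
P(X ≤ 2) = 0.77281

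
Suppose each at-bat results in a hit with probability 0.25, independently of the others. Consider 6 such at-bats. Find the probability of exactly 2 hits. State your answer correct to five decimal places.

X ~ Binomial(n=6, p=0.25).
P(X=2) = C(6,2) · p^2 · (1−p)^4
= 15 · 0.0625 · 0.31641 = 0.2966309

0.29663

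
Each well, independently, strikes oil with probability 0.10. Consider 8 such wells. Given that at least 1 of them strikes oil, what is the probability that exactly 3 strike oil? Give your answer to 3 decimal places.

X ~ Binomial(8, 0.10). Want P(X=3 | X≥1) = P(X=3) / P(X≥1).
P(X=3) = C(8,3)·0.10^3·0.90^5 = 0.03307
P(X≥1) = 1 − 0.43047 = 0.56953
Ratio = 0.03307 / 0.56953 = 0.05806

0.058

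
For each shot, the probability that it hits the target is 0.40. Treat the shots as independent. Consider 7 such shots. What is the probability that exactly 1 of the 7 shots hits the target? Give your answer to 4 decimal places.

X ~ Binomial(n=7, p=0.40).
P(X=1) = C(7,1) · p^1 · (1−p)^6
= 7 · 0.4 · 0.046656 = 0.130637

0.1306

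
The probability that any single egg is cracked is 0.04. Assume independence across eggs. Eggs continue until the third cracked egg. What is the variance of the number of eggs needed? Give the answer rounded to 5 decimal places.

1800.00000

Y = total eggs until the third success; negative binomial with r=3, p=0.04.
Var(Y) = r(1−p)/p² = 3·0.96 / 0.04² = 1800.0000000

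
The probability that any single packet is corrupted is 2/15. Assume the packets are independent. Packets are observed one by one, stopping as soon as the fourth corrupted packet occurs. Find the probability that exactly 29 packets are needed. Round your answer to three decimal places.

0.029

Y = trial on which the fourth success occurs; negative binomial, r=4, p=0.133333.
P(Y=29) = C(28,3) · p^4 · (1−p)^25
= 3276 · 0.00031605 · 0.027945 = 0.02893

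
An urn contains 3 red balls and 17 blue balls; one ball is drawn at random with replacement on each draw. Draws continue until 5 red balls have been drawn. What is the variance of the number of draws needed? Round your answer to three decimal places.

Y = total draws until the fifth success; negative binomial with r=5, p=0.15.
Var(Y) = r(1−p)/p² = 5·0.85 / 0.15² = 188.88889

188.889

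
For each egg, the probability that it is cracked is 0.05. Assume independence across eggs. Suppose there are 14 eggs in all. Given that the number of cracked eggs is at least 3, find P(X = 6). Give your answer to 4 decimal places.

0.0010

X ~ Binomial(14, 0.05). Want P(X=6 | X≥3) = P(X=6) / P(X≥3).
P(X=6) = C(14,6)·0.05^6·0.95^8 = 0.000031
P(X≥3) = 1 − 0.487675 − 0.359339 − 0.122932 = 0.030054
Ratio = 0.000031 / 0.030054 = 0.001036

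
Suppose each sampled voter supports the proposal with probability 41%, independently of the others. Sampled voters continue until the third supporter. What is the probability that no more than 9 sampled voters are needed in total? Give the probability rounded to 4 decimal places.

0.7866

Finishing within 9 sampled voters ⇔ at least 3 successes in the first 9. With X ~ Binomial(9, 0.41), P(Y ≤ 9) = 1 − P(X ≤ 2).
  k=0: C(9,0)·0.41^0·0.59^9 = 0.008663
  k=1: C(9,1)·0.41^1·0.59^8 = 0.054180
  k=2: C(9,2)·0.41^2·0.59^7 = 0.150603
1 − 0.213447 = 0.786553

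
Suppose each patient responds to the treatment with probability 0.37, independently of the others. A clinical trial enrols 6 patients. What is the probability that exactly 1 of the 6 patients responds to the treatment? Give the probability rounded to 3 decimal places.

0.220

X ~ Binomial(n=6, p=0.37).
P(X=1) = C(6,1) · p^1 · (1−p)^5
= 6 · 0.37 · 0.099244 = 0.22032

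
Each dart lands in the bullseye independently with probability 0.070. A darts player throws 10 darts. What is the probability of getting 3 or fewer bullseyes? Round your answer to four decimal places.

0.9964

X ~ Binomial(10, 0.07); P(X ≤ 3) = Σ C(10,k) p^k (1−p)^(10−k) over k:
  k=0: C(10,0)·0.07^0·0.93^10 = 0.483982
  k=1: C(10,1)·0.07^1·0.93^9 = 0.364288
  k=2: C(10,2)·0.07^2·0.93^8 = 0.123388
  k=3: C(10,3)·0.07^3·0.93^7 = 0.024766
Total = 0.996424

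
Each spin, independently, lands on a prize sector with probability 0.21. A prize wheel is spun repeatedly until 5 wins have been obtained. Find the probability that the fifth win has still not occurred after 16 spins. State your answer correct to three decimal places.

0.767

Needing more than 16 spins ⇔ fewer than 5 successes in the first 16. With X ~ Binomial(16, 0.21), P(Y > 16) = P(X ≤ 4).
  k=0: C(16,0)·0.21^0·0.79^16 = 0.02302
  k=1: C(16,1)·0.21^1·0.79^15 = 0.09789
  k=2: C(16,2)·0.21^2·0.79^14 = 0.19516
  k=3: C(16,3)·0.21^3·0.79^13 = 0.24210
  k=4: C(16,4)·0.21^4·0.79^12 = 0.20916
P(X ≤ 4) = 0.76733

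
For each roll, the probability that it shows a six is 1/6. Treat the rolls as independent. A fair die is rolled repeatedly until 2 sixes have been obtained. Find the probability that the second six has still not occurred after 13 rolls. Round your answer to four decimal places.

Needing more than 13 rolls ⇔ fewer than 2 successes in the first 13. With X ~ Binomial(13, 0.166667), P(Y > 13) = P(X ≤ 1).
  k=0: C(13,0)·0.166667^0·0.833333^13 = 0.093464
  k=1: C(13,1)·0.166667^1·0.833333^12 = 0.243006
P(X ≤ 1) = 0.336470

0.3365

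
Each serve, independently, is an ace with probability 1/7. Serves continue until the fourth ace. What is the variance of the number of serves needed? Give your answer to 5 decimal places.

168.00000

Y = total serves until the fourth success; negative binomial with r=4, p=0.142857.
Var(Y) = r(1−p)/p² = 4·0.857143 / 0.142857² = 168.0000000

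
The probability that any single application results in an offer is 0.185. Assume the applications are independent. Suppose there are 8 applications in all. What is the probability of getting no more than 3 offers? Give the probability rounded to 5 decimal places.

0.95646

X ~ Binomial(8, 0.185); P(X ≤ 3) = Σ C(8,k) p^k (1−p)^(8−k) over k:
  k=0: C(8,0)·0.185^0·0.815^8 = 0.1946529
  k=1: C(8,1)·0.185^1·0.815^7 = 0.3534801
  k=2: C(8,2)·0.185^2·0.815^6 = 0.2808324
  k=3: C(8,3)·0.185^3·0.815^5 = 0.1274944
Total = 0.9564598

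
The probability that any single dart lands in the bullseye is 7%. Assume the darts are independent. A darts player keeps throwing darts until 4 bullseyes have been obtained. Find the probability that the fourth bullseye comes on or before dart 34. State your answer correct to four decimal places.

0.2122

Finishing within 34 darts ⇔ at least 4 successes in the first 34. With X ~ Binomial(34, 0.07), P(Y ≤ 34) = 1 − P(X ≤ 3).
  k=0: C(34,0)·0.07^0·0.93^34 = 0.084805
  k=1: C(34,1)·0.07^1·0.93^33 = 0.217027
  k=2: C(34,2)·0.07^2·0.93^32 = 0.269534
  k=3: C(34,3)·0.07^3·0.93^31 = 0.216400
1 − 0.787766 = 0.212234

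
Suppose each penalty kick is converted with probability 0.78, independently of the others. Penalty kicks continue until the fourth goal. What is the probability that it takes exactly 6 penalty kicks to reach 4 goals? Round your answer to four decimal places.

0.1792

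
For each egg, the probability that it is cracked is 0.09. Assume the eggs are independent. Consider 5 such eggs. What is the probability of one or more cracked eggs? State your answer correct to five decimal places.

0.37597

P(at least one) = 1 − P(none) = 1 − (1 − 0.09)^5
= 1 − 0.6240321 = 0.3759679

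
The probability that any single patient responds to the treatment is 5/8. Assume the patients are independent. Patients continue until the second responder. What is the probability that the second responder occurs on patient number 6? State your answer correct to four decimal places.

0.0386

Y = trial on which the second success occurs; negative binomial, r=2, p=0.625.
P(Y=6) = C(5,1) · p^2 · (1−p)^4
= 5 · 0.39062 · 0.019775 = 0.038624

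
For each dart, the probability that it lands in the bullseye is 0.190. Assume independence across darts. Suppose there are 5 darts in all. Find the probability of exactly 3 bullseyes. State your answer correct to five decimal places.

0.04500

X ~ Binomial(n=5, p=0.19).
P(X=3) = C(5,3) · p^3 · (1−p)^2
= 10 · 0.006859 · 0.6561 = 0.0450019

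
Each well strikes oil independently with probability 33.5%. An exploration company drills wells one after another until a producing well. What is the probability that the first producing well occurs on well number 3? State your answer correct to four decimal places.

Geometric (trials to first success), p = 0.335.
P(Y = 3) = (1−p)^2 · p = 0.44222 · 0.335 = 0.148145

0.1481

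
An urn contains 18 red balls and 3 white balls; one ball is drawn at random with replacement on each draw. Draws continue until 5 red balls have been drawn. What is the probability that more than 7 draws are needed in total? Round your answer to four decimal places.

0.0652

Needing more than 7 draws ⇔ fewer than 5 successes in the first 7. With X ~ Binomial(7, 0.857143), P(Y > 7) = P(X ≤ 4).
  k=0: C(7,0)·0.857143^0·0.142857^7 = 0.000001
  k=1: C(7,1)·0.857143^1·0.142857^6 = 0.000051
  k=2: C(7,2)·0.857143^2·0.142857^5 = 0.000918
  k=3: C(7,3)·0.857143^3·0.142857^4 = 0.009180
  k=4: C(7,4)·0.857143^4·0.142857^3 = 0.055079
P(X ≤ 4) = 0.065229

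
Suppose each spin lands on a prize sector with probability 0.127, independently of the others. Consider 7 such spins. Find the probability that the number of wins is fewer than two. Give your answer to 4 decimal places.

0.7800

X ~ Binomial(7, 0.127); P(X ≤ 1) = Σ C(7,k) p^k (1−p)^(7−k) over k:
  k=0: C(7,0)·0.127^0·0.873^7 = 0.386456
  k=1: C(7,1)·0.127^1·0.873^6 = 0.393538
Total = 0.779994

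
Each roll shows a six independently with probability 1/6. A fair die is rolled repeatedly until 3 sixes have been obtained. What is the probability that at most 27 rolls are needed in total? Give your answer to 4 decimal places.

0.8512

Finishing within 27 rolls ⇔ at least 3 successes in the first 27. With X ~ Binomial(27, 0.166667), P(Y ≤ 27) = 1 − P(X ≤ 2).
  k=0: C(27,0)·0.166667^0·0.833333^27 = 0.007280
  k=1: C(27,1)·0.166667^1·0.833333^26 = 0.039310
  k=2: C(27,2)·0.166667^2·0.833333^25 = 0.102205
1 − 0.148795 = 0.851205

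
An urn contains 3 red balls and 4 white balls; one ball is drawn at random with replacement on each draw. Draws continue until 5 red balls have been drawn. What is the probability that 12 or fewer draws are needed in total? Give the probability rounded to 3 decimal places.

0.641

Finishing within 12 draws ⇔ at least 5 successes in the first 12. With X ~ Binomial(12, 0.428571), P(Y ≤ 12) = 1 − P(X ≤ 4).
  k=0: C(12,0)·0.428571^0·0.571429^12 = 0.00121
  k=1: C(12,1)·0.428571^1·0.571429^11 = 0.01091
  k=2: C(12,2)·0.428571^2·0.571429^10 = 0.04500
  k=3: C(12,3)·0.428571^3·0.571429^9 = 0.11250
  k=4: C(12,4)·0.428571^4·0.571429^8 = 0.18984
1 − 0.35946 = 0.64054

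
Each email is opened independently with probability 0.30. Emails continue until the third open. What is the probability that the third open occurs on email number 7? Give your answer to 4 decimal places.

Y = trial on which the third success occurs; negative binomial, r=3, p=0.30.
P(Y=7) = C(6,2) · p^3 · (1−p)^4
= 15 · 0.027 · 0.2401 = 0.097240

0.0972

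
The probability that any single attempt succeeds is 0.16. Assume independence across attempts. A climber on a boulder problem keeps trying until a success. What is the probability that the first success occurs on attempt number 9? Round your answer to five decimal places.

0.03966

Geometric (trials to first success), p = 0.16.
P(Y = 9) = (1−p)^8 · p = 0.24788 · 0.16 = 0.0396601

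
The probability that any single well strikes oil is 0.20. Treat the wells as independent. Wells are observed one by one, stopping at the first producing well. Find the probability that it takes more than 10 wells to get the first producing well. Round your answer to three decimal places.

Y = number of wells to the first success; geometric, p = 0.20.
P(Y > 10) = P(first 10 all fail) = (1−p)^10 = 0.10737

0.107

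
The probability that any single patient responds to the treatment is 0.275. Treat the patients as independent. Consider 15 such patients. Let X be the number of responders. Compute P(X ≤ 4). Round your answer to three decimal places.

X ~ Binomial(15, 0.275); P(X ≤ 4) = Σ C(15,k) p^k (1−p)^(15−k) over k:
  k=0: C(15,0)·0.275^0·0.725^15 = 0.00804
  k=1: C(15,1)·0.275^1·0.725^14 = 0.04573
  k=2: C(15,2)·0.275^2·0.725^13 = 0.12141
  k=3: C(15,3)·0.275^3·0.725^12 = 0.19956
  k=4: C(15,4)·0.275^4·0.725^11 = 0.22708
Total = 0.60181

0.602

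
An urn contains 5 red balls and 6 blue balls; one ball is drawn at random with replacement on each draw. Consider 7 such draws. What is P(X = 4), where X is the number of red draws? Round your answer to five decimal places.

0.24247

X ~ Binomial(n=7, p=0.454545).
P(X=4) = C(7,4) · p^4 · (1−p)^3
= 35 · 0.042688 · 0.16228 = 0.2424672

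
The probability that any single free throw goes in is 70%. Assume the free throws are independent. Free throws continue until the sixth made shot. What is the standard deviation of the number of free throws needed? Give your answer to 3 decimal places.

1.917

Y = total free throws until the sixth success; negative binomial with r=6, p=0.70.
SD(Y) = √[r(1−p)/p²] = √(3.67347) = 1.91663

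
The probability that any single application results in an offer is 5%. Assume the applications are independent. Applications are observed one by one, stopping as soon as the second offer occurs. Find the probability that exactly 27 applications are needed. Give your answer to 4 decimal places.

Y = trial on which the second success occurs; negative binomial, r=2, p=0.05.
P(Y=27) = C(26,1) · p^2 · (1−p)^25
= 26 · 0.0025 · 0.27739 = 0.018030

0.0180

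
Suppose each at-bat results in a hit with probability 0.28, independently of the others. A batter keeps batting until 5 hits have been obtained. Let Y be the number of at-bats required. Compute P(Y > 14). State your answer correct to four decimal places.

0.6491

Needing more than 14 at-bats ⇔ fewer than 5 successes in the first 14. With X ~ Binomial(14, 0.28), P(Y > 14) = P(X ≤ 4).
  k=0: C(14,0)·0.28^0·0.72^14 = 0.010061
  k=1: C(14,1)·0.28^1·0.72^13 = 0.054778
  k=2: C(14,2)·0.28^2·0.72^12 = 0.138467
  k=3: C(14,3)·0.28^3·0.72^11 = 0.215394
  k=4: C(14,4)·0.28^4·0.72^10 = 0.230352
P(X ≤ 4) = 0.649052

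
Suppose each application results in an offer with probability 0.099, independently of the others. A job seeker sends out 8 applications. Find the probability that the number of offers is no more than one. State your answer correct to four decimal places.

X ~ Binomial(8, 0.099); P(X ≤ 1) = Σ C(8,k) p^k (1−p)^(8−k) over k:
  k=0: C(8,0)·0.099^0·0.901^8 = 0.434308
  k=1: C(8,1)·0.099^1·0.901^7 = 0.381767
Total = 0.816076

0.8161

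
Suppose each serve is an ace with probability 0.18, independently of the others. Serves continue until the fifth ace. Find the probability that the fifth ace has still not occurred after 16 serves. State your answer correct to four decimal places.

Needing more than 16 serves ⇔ fewer than 5 successes in the first 16. With X ~ Binomial(16, 0.18), P(Y > 16) = P(X ≤ 4).
  k=0: C(16,0)·0.18^0·0.82^16 = 0.041785
  k=1: C(16,1)·0.18^1·0.82^15 = 0.146757
  k=2: C(16,2)·0.18^2·0.82^14 = 0.241613
  k=3: C(16,3)·0.18^3·0.82^13 = 0.247506
  k=4: C(16,4)·0.18^4·0.82^12 = 0.176574
P(X ≤ 4) = 0.854236

0.8542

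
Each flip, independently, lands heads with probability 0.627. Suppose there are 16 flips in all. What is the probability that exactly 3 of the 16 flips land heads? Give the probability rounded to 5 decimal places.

0.00037

X ~ Binomial(n=16, p=0.627).
P(X=3) = C(16,3) · p^3 · (1−p)^13
= 560 · 0.24649 · 2.7053e-06 = 0.0003734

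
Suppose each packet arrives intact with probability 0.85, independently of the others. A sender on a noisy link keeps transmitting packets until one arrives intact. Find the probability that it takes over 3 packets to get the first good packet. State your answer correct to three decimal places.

Y = number of packets to the first success; geometric, p = 0.85.
P(Y > 3) = P(first 3 all fail) = (1−p)^3 = 0.00337

0.003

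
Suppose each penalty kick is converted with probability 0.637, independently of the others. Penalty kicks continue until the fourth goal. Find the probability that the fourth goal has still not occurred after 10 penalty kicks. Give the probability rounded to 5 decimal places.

Needing more than 10 penalty kicks ⇔ fewer than 4 successes in the first 10. With X ~ Binomial(10, 0.637), P(Y > 10) = P(X ≤ 3).
  k=0: C(10,0)·0.637^0·0.363^10 = 0.0000397
  k=1: C(10,1)·0.637^1·0.363^9 = 0.0006971
  k=2: C(10,2)·0.637^2·0.363^8 = 0.0055048
  k=3: C(10,3)·0.637^3·0.363^7 = 0.0257600
P(X ≤ 3) = 0.0320017

0.03200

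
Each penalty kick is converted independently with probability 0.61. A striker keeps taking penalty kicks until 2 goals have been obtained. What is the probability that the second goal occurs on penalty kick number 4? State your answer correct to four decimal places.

0.1698

Y = trial on which the second success occurs; negative binomial, r=2, p=0.61.
P(Y=4) = C(3,1) · p^2 · (1−p)^2
= 3 · 0.3721 · 0.1521 = 0.169789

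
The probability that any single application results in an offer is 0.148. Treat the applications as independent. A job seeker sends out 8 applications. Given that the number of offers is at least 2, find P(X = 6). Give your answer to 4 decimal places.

0.0006

X ~ Binomial(8, 0.148). Want P(X=6 | X≥2) = P(X=6) / P(X≥2).
P(X=6) = C(8,6)·0.148^6·0.852^2 = 0.000214
P(X≥2) = 1 − 0.277662 − 0.385859 = 0.336479
Ratio = 0.000214 / 0.336479 = 0.000635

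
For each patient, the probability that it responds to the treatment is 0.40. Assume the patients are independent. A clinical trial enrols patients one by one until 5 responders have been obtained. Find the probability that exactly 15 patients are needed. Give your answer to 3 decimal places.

0.062

Y = trial on which the fifth success occurs; negative binomial, r=5, p=0.40.
P(Y=15) = C(14,4) · p^5 · (1−p)^10
= 1001 · 0.01024 · 0.0060466 = 0.06198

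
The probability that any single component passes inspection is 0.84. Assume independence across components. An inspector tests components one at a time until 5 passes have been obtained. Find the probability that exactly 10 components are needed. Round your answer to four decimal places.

0.0055

Y = trial on which the fifth success occurs; negative binomial, r=5, p=0.84.
P(Y=10) = C(9,4) · p^5 · (1−p)^5
= 126 · 0.41821 · 0.00010486 = 0.005525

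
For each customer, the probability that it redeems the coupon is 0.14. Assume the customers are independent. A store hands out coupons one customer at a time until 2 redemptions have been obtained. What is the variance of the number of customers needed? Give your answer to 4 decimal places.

87.7551

Y = total customers until the second success; negative binomial with r=2, p=0.14.
Var(Y) = r(1−p)/p² = 2·0.86 / 0.14² = 87.755102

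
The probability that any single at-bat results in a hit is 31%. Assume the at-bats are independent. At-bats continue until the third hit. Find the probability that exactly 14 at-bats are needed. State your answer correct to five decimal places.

Y = trial on which the third success occurs; negative binomial, r=3, p=0.31.
P(Y=14) = C(13,2) · p^3 · (1−p)^11
= 78 · 0.029791 · 0.016879 = 0.0392211

0.03922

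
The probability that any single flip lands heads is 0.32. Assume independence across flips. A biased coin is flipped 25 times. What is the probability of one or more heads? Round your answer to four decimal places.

0.9999

P(at least one) = 1 − P(none) = 1 − (1 − 0.32)^25
= 1 − 0.000065 = 0.999935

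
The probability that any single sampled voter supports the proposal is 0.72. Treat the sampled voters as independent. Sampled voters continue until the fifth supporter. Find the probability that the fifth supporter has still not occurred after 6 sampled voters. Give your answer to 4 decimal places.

0.5356

Needing more than 6 sampled voters ⇔ fewer than 5 successes in the first 6. With X ~ Binomial(6, 0.72), P(Y > 6) = P(X ≤ 4).
  k=0: C(6,0)·0.72^0·0.28^6 = 0.000482
  k=1: C(6,1)·0.72^1·0.28^5 = 0.007435
  k=2: C(6,2)·0.72^2·0.28^4 = 0.047796
  k=3: C(6,3)·0.72^3·0.28^3 = 0.163871
  k=4: C(6,4)·0.72^4·0.28^2 = 0.316037
P(X ≤ 4) = 0.535620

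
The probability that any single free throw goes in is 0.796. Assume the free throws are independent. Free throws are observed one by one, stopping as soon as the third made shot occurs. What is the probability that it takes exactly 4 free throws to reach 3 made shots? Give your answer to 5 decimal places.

Y = trial on which the third success occurs; negative binomial, r=3, p=0.796.
P(Y=4) = C(3,2) · p^3 · (1−p)^1
= 3 · 0.50436 · 0.204 = 0.3086673

0.30867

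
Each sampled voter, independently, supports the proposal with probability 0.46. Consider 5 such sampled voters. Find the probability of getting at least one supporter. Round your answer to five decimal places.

P(at least one) = 1 − P(none) = 1 − (1 − 0.46)^5
= 1 − 0.0459165 = 0.9540835

0.95408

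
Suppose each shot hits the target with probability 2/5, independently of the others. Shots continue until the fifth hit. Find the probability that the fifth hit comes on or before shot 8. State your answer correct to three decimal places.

0.174

Finishing within 8 shots ⇔ at least 5 successes in the first 8. With X ~ Binomial(8, 0.40), P(Y ≤ 8) = 1 − P(X ≤ 4).
  k=0: C(8,0)·0.40^0·0.60^8 = 0.01680
  k=1: C(8,1)·0.40^1·0.60^7 = 0.08958
  k=2: C(8,2)·0.40^2·0.60^6 = 0.20902
  k=3: C(8,3)·0.40^3·0.60^5 = 0.27869
  k=4: C(8,4)·0.40^4·0.60^4 = 0.23224
1 − 0.82633 = 0.17367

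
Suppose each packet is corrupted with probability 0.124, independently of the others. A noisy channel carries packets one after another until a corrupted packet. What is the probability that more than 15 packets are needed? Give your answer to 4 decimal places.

0.1373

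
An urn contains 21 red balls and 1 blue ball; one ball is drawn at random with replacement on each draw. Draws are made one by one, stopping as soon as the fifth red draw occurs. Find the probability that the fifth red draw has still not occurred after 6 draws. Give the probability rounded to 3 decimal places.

Needing more than 6 draws ⇔ fewer than 5 successes in the first 6. With X ~ Binomial(6, 0.954545), P(Y > 6) = P(X ≤ 4).
  k=0: C(6,0)·0.954545^0·0.045455^6 = 0.00000
  k=1: C(6,1)·0.954545^1·0.045455^5 = 0.00000
  k=2: C(6,2)·0.954545^2·0.045455^4 = 0.00006
  k=3: C(6,3)·0.954545^3·0.045455^3 = 0.00163
  k=4: C(6,4)·0.954545^4·0.045455^2 = 0.02573
P(X ≤ 4) = 0.02742

0.027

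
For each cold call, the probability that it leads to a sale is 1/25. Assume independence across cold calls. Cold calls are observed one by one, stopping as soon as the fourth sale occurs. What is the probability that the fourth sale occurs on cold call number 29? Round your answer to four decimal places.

0.0030

Y = trial on which the fourth success occurs; negative binomial, r=4, p=0.04.
P(Y=29) = C(28,3) · p^4 · (1−p)^25
= 3276 · 2.56e-06 · 0.3604 = 0.003022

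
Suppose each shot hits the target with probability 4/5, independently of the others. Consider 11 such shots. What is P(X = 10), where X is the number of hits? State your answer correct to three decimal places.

0.236

X ~ Binomial(n=11, p=0.80).
P(X=10) = C(11,10) · p^10 · (1−p)^1
= 11 · 0.10737 · 0.2 = 0.23622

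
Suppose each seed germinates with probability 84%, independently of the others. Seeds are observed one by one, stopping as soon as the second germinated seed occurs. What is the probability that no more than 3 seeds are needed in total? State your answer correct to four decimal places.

0.9314

Finishing within 3 seeds ⇔ at least 2 successes in the first 3. With X ~ Binomial(3, 0.84), P(Y ≤ 3) = 1 − P(X ≤ 1).
  k=0: C(3,0)·0.84^0·0.16^3 = 0.004096
  k=1: C(3,1)·0.84^1·0.16^2 = 0.064512
1 − 0.068608 = 0.931392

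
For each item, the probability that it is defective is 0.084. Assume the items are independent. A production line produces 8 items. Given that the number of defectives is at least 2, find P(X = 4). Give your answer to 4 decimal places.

0.0174

X ~ Binomial(8, 0.084). Want P(X=4 | X≥2) = P(X=4) / P(X≥2).
P(X=4) = C(8,4)·0.084^4·0.916^4 = 0.002454
P(X≥2) = 1 − 0.495637 − 0.363611 = 0.140751
Ratio = 0.002454 / 0.140751 = 0.017432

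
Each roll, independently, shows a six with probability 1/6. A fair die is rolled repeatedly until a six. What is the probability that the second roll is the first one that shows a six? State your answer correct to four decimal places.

0.1389

Geometric (trials to first success), p = 0.166667.
P(Y = 2) = (1−p)^1 · p = 0.83333 · 0.166667 = 0.138889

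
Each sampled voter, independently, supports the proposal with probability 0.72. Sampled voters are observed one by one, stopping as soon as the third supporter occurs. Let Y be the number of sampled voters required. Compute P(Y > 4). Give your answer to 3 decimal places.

Needing more than 4 sampled voters ⇔ fewer than 3 successes in the first 4. With X ~ Binomial(4, 0.72), P(Y > 4) = P(X ≤ 2).
  k=0: C(4,0)·0.72^0·0.28^4 = 0.00615
  k=1: C(4,1)·0.72^1·0.28^3 = 0.06322
  k=2: C(4,2)·0.72^2·0.28^2 = 0.24386
P(X ≤ 2) = 0.31322

0.313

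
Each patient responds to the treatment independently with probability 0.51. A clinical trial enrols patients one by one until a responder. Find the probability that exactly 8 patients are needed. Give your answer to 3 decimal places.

Geometric (trials to first success), p = 0.51.
P(Y = 8) = (1−p)^7 · p = 0.0067822 · 0.51 = 0.00346

0.003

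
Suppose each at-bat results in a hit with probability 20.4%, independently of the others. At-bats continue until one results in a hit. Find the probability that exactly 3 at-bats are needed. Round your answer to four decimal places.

Geometric (trials to first success), p = 0.204.
P(Y = 3) = (1−p)^2 · p = 0.63362 · 0.204 = 0.129258

0.1293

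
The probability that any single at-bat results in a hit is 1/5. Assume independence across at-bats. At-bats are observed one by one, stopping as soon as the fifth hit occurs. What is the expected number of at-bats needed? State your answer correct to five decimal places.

25.00000

Y = total at-bats until the fifth success; negative binomial with r=5, p=0.20.
E[Y] = r / p = 5 / 0.20 = 25.0000000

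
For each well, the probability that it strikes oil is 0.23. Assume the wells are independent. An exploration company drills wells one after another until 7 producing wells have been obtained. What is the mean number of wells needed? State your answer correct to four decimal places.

Y = total wells until the seventh success; negative binomial with r=7, p=0.23.
E[Y] = r / p = 7 / 0.23 = 30.434783

30.4348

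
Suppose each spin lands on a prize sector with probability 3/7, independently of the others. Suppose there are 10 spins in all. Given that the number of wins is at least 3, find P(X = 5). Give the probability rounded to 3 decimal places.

0.254

X ~ Binomial(10, 0.428571). Want P(X=5 | X≥3) = P(X=5) / P(X≥3).
P(X=5) = C(10,5)·0.428571^5·0.571429^5 = 0.22199
P(X≥3) = 1 − 0.00371 − 0.02784 − 0.09396 = 0.87448
Ratio = 0.22199 / 0.87448 = 0.25385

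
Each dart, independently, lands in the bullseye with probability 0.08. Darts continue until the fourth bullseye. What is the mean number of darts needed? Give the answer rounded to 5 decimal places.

Y = total darts until the fourth success; negative binomial with r=4, p=0.08.
E[Y] = r / p = 4 / 0.08 = 50.0000000

50.00000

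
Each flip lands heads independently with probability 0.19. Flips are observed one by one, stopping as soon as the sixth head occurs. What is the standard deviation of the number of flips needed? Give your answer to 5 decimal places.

11.60285

Y = total flips until the sixth success; negative binomial with r=6, p=0.19.
SD(Y) = √[r(1−p)/p²] = √(134.6260388) = 11.6028462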